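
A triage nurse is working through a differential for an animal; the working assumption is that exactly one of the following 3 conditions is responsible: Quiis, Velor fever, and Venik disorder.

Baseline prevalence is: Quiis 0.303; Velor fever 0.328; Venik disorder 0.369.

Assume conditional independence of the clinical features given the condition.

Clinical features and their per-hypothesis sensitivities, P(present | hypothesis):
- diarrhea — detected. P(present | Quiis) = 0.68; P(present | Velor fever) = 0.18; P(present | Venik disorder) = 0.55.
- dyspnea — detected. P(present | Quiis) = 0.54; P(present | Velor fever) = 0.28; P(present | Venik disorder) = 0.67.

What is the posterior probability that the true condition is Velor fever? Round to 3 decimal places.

0.063

For each hypothesis, the unnormalized posterior weight is prior × product of the clinical feature likelihoods:
  Quiis: 0.303 × 0.68 × 0.54 = 0.11126
  Velor fever: 0.328 × 0.18 × 0.28 = 0.016531
  Venik disorder: 0.369 × 0.55 × 0.67 = 0.13598
The unnormalized weights sum to 0.26377.
P(Velor fever | evidence) = 0.016531 / 0.26377 ≈ 0.063.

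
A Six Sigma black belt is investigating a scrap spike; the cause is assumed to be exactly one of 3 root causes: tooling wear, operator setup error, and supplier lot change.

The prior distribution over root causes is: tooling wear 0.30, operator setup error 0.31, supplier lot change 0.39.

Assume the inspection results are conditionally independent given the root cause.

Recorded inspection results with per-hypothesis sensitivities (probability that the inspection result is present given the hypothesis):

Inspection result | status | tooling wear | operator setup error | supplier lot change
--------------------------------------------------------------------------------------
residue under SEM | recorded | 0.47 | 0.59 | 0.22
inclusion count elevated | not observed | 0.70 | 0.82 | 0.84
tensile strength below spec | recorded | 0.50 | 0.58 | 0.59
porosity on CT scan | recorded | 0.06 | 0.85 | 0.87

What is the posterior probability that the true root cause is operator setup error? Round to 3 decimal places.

0.661

By Bayes' rule with conditional independence, the unnormalized weight for each hypothesis is prior × ∏ likelihoods (using 1 − P(present | H) for each absent inspection result):
  tooling wear: 0.30 × 0.47 × (1 − 0.70) × 0.50 × 0.06 = 0.001269
  operator setup error: 0.31 × 0.59 × (1 − 0.82) × 0.58 × 0.85 = 0.016231
  supplier lot change: 0.39 × 0.22 × (1 − 0.84) × 0.59 × 0.87 = 0.0070466
Marginal likelihood of the evidence = 0.024546.
P(operator setup error | evidence) = 0.016231 / 0.024546 ≈ 0.661.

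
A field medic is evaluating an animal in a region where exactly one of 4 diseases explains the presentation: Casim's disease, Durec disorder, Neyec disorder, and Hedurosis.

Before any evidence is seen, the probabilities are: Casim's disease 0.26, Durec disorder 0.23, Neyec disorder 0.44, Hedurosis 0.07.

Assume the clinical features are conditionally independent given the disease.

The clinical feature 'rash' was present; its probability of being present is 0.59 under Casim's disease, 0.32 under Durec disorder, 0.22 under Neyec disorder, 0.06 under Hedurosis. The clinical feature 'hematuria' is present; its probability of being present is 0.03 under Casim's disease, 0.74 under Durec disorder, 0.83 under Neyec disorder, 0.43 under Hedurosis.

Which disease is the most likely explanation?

Neyec disorder

By Bayes' rule with conditional independence, the unnormalized weight for each hypothesis is prior × ∏ likelihoods:
  Casim's disease: 0.26 × 0.59 × 0.03 = 0.004602
  Durec disorder: 0.23 × 0.32 × 0.74 = 0.054464
  Neyec disorder: 0.44 × 0.22 × 0.83 = 0.080344
  Hedurosis: 0.07 × 0.06 × 0.43 = 0.001806
The unnormalized weights sum to 0.14122.
P(Casim's disease | evidence) ≈ 0.004602 / 0.14122 ≈ 0.033
P(Durec disorder | evidence) ≈ 0.054464 / 0.14122 ≈ 0.386
P(Neyec disorder | evidence) ≈ 0.080344 / 0.14122 ≈ 0.569
P(Hedurosis | evidence) ≈ 0.001806 / 0.14122 ≈ 0.013
The largest is 0.569, so Neyec disorder is most probable.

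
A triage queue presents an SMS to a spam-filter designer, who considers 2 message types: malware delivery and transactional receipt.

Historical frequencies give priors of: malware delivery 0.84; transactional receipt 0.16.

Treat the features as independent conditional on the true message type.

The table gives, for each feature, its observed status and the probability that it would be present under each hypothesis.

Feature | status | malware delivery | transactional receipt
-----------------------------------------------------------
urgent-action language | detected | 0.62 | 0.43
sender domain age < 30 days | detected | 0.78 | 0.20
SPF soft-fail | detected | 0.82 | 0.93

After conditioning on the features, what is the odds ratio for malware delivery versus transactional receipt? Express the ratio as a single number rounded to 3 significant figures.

Posterior odds equal prior odds times the likelihood ratio; only the two competing hypotheses matter.
  malware delivery: 0.84 × 0.62 × 0.78 × 0.82 = 0.3331
  transactional receipt: 0.16 × 0.43 × 0.20 × 0.93 = 0.012797
Odds(malware delivery : transactional receipt) = 0.3331 / 0.012797 ≈ 26.0.

26.0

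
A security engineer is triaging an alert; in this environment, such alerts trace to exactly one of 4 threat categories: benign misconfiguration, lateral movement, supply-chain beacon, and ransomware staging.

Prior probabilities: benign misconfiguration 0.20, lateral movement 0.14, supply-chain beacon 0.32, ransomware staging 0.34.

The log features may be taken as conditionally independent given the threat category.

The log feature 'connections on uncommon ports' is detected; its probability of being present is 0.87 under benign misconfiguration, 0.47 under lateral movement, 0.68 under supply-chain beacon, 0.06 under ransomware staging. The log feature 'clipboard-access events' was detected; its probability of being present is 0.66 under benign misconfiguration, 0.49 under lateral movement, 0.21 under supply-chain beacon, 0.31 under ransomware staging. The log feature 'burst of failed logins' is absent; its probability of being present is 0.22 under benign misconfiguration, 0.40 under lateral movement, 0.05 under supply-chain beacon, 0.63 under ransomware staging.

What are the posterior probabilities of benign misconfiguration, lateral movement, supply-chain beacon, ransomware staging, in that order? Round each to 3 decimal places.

0.579, 0.125, 0.281, 0.015

By Bayes' rule with conditional independence, the unnormalized weight for each hypothesis is prior × ∏ likelihoods (using 1 − P(present | H) for each absent log feature):
  benign misconfiguration: 0.20 × 0.87 × 0.66 × (1 − 0.22) = 0.089575
  lateral movement: 0.14 × 0.47 × 0.49 × (1 − 0.40) = 0.019345
  supply-chain beacon: 0.32 × 0.68 × 0.21 × (1 − 0.05) = 0.043411
  ransomware staging: 0.34 × 0.06 × 0.31 × (1 − 0.63) = 0.0023399
The unnormalized weights sum to 0.15467.
P(benign misconfiguration | evidence) = 0.089575 / 0.15467 ≈ 0.579
P(lateral movement | evidence) = 0.019345 / 0.15467 ≈ 0.125
P(supply-chain beacon | evidence) = 0.043411 / 0.15467 ≈ 0.281
P(ransomware staging | evidence) = 0.0023399 / 0.15467 ≈ 0.015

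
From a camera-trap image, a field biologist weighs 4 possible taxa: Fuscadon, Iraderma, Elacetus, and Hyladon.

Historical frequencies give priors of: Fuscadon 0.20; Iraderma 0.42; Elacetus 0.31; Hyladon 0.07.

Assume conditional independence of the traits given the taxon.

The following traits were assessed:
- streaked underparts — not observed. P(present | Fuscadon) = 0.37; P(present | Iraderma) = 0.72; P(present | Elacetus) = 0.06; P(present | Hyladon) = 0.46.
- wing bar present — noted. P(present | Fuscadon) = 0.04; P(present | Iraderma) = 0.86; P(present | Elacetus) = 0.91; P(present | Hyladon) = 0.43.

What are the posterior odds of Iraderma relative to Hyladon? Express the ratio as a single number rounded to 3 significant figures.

Posterior odds equal prior odds times the likelihood ratio; only the two competing hypotheses matter (using 1 − P(present | H) for each absent trait).
  Iraderma: 0.42 × (1 − 0.72) × 0.86 = 0.10114
  Hyladon: 0.07 × (1 − 0.46) × 0.43 = 0.016254
Odds(Iraderma : Hyladon) = 0.10114 / 0.016254 ≈ 6.22.

6.22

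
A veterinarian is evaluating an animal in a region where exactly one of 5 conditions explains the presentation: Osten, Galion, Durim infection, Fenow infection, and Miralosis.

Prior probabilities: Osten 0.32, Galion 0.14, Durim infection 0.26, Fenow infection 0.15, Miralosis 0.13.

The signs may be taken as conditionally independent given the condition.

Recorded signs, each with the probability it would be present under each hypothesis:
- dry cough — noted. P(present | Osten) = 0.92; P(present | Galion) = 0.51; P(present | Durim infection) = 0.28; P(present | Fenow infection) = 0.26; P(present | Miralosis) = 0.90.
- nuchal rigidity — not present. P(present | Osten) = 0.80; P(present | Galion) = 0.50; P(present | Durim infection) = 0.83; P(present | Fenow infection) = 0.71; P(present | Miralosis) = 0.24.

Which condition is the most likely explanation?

By Bayes' rule with conditional independence, the unnormalized weight for each hypothesis is prior × ∏ likelihoods (using 1 − P(present | H) for each absent sign):
  Osten: 0.32 × 0.92 × (1 − 0.80) = 0.05888
  Galion: 0.14 × 0.51 × (1 − 0.50) = 0.0357
  Durim infection: 0.26 × 0.28 × (1 − 0.83) = 0.012376
  Fenow infection: 0.15 × 0.26 × (1 − 0.71) = 0.01131
  Miralosis: 0.13 × 0.90 × (1 − 0.24) = 0.08892
Marginal likelihood of the evidence = 0.20719.
P(Osten | evidence) ≈ 0.05888 / 0.20719 ≈ 0.284
P(Galion | evidence) ≈ 0.0357 / 0.20719 ≈ 0.172
P(Durim infection | evidence) ≈ 0.012376 / 0.20719 ≈ 0.060
P(Fenow infection | evidence) ≈ 0.01131 / 0.20719 ≈ 0.055
P(Miralosis | evidence) ≈ 0.08892 / 0.20719 ≈ 0.429
The largest is 0.429, so Miralosis is most probable.

Miralosis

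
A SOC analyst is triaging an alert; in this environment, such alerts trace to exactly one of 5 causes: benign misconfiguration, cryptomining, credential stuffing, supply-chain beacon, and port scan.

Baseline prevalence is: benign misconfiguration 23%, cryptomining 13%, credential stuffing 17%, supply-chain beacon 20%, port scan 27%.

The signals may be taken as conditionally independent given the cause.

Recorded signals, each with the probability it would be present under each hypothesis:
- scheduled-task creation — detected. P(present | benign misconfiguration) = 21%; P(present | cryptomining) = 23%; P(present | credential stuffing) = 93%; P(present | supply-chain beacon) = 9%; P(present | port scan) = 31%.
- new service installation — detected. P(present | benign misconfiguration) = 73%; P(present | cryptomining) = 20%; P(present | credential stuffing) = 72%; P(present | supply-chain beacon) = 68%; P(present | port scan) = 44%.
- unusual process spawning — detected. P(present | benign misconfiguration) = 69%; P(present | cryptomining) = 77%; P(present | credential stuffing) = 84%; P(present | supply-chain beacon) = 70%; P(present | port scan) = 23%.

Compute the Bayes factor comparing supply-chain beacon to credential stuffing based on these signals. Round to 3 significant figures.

0.0762

Take the product of per-signal likelihoods under each hypothesis, then divide.
  supply-chain beacon: 0.09 × 0.68 × 0.70 = 0.04284
  credential stuffing: 0.93 × 0.72 × 0.84 = 0.56246
Bayes factor = 0.04284 / 0.56246 ≈ 0.0762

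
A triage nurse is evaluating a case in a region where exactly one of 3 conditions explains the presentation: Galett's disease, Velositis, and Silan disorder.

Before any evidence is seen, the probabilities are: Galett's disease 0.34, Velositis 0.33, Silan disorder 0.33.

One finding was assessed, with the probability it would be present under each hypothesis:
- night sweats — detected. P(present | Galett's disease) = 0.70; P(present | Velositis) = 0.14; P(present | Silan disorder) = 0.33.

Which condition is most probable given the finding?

Galett's disease

Multiply each prior by the likelihood of the finding:
  Galett's disease: 0.34 × 0.70 = 0.238
  Velositis: 0.33 × 0.14 = 0.0462
  Silan disorder: 0.33 × 0.33 = 0.1089
Marginal likelihood of the evidence = 0.3931.
P(Galett's disease | evidence) ≈ 0.238 / 0.3931 ≈ 0.605
P(Velositis | evidence) ≈ 0.0462 / 0.3931 ≈ 0.118
P(Silan disorder | evidence) ≈ 0.1089 / 0.3931 ≈ 0.277
The largest is 0.605, so Galett's disease is most probable.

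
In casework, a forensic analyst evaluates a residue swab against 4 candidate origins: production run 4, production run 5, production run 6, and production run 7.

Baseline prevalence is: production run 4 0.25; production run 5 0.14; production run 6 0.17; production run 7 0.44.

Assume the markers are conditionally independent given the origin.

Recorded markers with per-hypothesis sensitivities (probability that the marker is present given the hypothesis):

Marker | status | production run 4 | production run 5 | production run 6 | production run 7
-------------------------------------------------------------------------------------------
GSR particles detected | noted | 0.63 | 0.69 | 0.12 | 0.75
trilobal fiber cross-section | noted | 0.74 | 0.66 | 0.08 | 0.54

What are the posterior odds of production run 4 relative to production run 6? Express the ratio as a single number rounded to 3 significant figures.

71.4

Posterior odds equal prior odds times the likelihood ratio; only the two competing hypotheses matter.
  production run 4: 0.25 × 0.63 × 0.74 = 0.11655
  production run 6: 0.17 × 0.12 × 0.08 = 0.001632
Posterior odds = 0.11655 / 0.001632 ≈ 71.4.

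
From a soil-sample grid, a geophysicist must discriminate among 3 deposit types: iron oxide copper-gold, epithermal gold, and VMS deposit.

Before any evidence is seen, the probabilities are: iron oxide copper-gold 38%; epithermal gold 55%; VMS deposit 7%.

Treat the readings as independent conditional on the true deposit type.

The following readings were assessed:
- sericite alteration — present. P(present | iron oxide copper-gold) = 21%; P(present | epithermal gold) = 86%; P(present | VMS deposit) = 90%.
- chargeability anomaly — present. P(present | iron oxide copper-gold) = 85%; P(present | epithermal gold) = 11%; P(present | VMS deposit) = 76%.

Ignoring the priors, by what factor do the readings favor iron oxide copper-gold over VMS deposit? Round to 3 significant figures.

The Bayes factor is the ratio of the joint likelihoods of the reading pattern under the two hypotheses.
  iron oxide copper-gold: 0.21 × 0.85 = 0.1785
  VMS deposit: 0.90 × 0.76 = 0.684
Bayes factor = 0.1785 / 0.684 ≈ 0.261

0.261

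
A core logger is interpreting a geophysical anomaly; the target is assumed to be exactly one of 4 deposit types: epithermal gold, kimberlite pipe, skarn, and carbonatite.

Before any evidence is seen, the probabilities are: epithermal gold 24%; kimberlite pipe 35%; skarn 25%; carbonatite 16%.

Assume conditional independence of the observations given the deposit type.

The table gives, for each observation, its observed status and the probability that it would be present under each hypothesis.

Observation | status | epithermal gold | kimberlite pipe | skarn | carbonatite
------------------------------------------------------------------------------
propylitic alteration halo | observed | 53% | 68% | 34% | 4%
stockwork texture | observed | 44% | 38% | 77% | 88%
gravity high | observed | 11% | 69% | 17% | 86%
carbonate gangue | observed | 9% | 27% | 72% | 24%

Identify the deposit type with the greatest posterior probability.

Multiply each prior by the joint likelihood of the evidence pattern:
  epithermal gold: 0.24 × 0.53 × 0.44 × 0.11 × 0.09 = 0.00055408
  kimberlite pipe: 0.35 × 0.68 × 0.38 × 0.69 × 0.27 = 0.016849
  skarn: 0.25 × 0.34 × 0.77 × 0.17 × 0.72 = 0.0080111
  carbonatite: 0.16 × 0.04 × 0.88 × 0.86 × 0.24 = 0.0011624
The unnormalized weights sum to 0.026577.
P(epithermal gold | evidence) ≈ 0.00055408 / 0.026577 ≈ 0.021
P(kimberlite pipe | evidence) ≈ 0.016849 / 0.026577 ≈ 0.634
P(skarn | evidence) ≈ 0.0080111 / 0.026577 ≈ 0.301
P(carbonatite | evidence) ≈ 0.0011624 / 0.026577 ≈ 0.044
The largest is 0.634, so kimberlite pipe is most probable.

kimberlite pipe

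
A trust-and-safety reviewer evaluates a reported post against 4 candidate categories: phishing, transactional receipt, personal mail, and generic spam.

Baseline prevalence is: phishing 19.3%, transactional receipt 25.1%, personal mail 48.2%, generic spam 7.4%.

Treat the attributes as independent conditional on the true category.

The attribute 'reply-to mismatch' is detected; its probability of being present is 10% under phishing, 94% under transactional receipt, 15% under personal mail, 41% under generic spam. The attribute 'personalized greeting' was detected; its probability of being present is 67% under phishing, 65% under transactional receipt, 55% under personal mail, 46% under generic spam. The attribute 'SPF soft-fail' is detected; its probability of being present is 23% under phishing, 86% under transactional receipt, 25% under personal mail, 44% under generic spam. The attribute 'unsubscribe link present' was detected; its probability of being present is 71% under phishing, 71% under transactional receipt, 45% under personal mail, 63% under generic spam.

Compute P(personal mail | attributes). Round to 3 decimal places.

Multiply each prior by the joint likelihood of the attribute pattern:
  phishing: 0.193 × 0.10 × 0.67 × 0.23 × 0.71 = 0.0021116
  transactional receipt: 0.251 × 0.94 × 0.65 × 0.86 × 0.71 = 0.093642
  personal mail: 0.482 × 0.15 × 0.55 × 0.25 × 0.45 = 0.0044736
  generic spam: 0.074 × 0.41 × 0.46 × 0.44 × 0.63 = 0.0038687
Marginal likelihood of the evidence = 0.1041.
P(personal mail | evidence) = 0.0044736 / 0.1041 ≈ 0.043.

0.043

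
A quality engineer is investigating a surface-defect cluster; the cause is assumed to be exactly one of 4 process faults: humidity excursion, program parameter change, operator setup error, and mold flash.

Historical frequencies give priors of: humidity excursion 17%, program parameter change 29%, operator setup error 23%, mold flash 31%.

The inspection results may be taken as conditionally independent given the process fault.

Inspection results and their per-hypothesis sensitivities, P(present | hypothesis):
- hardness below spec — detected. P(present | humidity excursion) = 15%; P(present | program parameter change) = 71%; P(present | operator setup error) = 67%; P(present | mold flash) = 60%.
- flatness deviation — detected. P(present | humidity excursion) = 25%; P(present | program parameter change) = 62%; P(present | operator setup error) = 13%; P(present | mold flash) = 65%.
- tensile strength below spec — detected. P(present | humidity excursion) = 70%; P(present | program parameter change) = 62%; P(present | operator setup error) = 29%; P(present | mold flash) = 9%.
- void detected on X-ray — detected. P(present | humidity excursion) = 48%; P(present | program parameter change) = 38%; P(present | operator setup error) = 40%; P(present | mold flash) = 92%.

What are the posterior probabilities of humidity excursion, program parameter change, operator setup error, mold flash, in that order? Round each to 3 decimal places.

By Bayes' rule with conditional independence, the unnormalized weight for each hypothesis is prior × ∏ likelihoods:
  humidity excursion: 0.17 × 0.15 × 0.25 × 0.70 × 0.48 = 0.002142
  program parameter change: 0.29 × 0.71 × 0.62 × 0.62 × 0.38 = 0.030076
  operator setup error: 0.23 × 0.67 × 0.13 × 0.29 × 0.40 = 0.0023238
  mold flash: 0.31 × 0.60 × 0.65 × 0.09 × 0.92 = 0.010011
The unnormalized weights sum to 0.044553.
P(humidity excursion | evidence) = 0.002142 / 0.044553 ≈ 0.048
P(program parameter change | evidence) = 0.030076 / 0.044553 ≈ 0.675
P(operator setup error | evidence) = 0.0023238 / 0.044553 ≈ 0.052
P(mold flash | evidence) = 0.010011 / 0.044553 ≈ 0.225

0.048, 0.675, 0.052, 0.225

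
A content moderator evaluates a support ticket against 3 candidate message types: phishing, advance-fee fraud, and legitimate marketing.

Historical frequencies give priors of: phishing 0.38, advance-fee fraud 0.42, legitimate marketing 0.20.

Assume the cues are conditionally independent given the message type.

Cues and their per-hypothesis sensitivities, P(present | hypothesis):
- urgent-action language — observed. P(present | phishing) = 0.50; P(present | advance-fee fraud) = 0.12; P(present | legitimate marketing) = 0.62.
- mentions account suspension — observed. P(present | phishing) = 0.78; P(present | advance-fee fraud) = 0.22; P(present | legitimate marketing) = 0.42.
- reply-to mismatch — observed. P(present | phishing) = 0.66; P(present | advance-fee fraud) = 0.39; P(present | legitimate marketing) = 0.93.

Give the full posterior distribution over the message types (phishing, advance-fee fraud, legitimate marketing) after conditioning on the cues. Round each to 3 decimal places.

For each hypothesis, the unnormalized posterior weight is prior × product of the cue likelihoods:
  phishing: 0.38 × 0.50 × 0.78 × 0.66 = 0.097812
  advance-fee fraud: 0.42 × 0.12 × 0.22 × 0.39 = 0.0043243
  legitimate marketing: 0.20 × 0.62 × 0.42 × 0.93 = 0.048434
The unnormalized weights sum to 0.15057.
P(phishing | evidence) = 0.097812 / 0.15057 ≈ 0.650
P(advance-fee fraud | evidence) = 0.0043243 / 0.15057 ≈ 0.029
P(legitimate marketing | evidence) = 0.048434 / 0.15057 ≈ 0.322

0.650, 0.029, 0.322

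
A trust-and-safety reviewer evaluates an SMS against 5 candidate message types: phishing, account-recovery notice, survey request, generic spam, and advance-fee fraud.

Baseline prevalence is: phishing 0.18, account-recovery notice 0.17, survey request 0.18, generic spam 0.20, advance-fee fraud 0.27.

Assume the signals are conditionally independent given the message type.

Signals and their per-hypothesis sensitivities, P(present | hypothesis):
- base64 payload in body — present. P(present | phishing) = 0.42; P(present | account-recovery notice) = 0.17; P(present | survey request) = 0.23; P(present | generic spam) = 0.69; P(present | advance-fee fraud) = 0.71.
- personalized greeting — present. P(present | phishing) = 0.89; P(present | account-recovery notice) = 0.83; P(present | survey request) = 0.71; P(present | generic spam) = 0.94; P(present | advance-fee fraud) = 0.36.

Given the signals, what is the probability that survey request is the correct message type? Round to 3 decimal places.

For each hypothesis, the unnormalized posterior weight is prior × product of the signal likelihoods:
  phishing: 0.18 × 0.42 × 0.89 = 0.067284
  account-recovery notice: 0.17 × 0.17 × 0.83 = 0.023987
  survey request: 0.18 × 0.23 × 0.71 = 0.029394
  generic spam: 0.20 × 0.69 × 0.94 = 0.12972
  advance-fee fraud: 0.27 × 0.71 × 0.36 = 0.069012
Normalizing constant Z = 0.067284 + 0.023987 + 0.029394 + 0.12972 + 0.069012 = 0.3194.
P(survey request | evidence) = 0.029394 / 0.3194 ≈ 0.092.

0.092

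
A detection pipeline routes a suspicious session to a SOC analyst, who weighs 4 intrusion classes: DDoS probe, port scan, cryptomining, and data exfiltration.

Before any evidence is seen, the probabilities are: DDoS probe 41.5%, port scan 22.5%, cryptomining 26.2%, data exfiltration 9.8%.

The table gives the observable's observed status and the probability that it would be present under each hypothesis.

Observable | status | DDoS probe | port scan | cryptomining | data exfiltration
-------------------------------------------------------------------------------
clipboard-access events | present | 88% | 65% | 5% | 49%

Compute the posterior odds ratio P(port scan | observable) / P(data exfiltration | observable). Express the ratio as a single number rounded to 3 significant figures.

Posterior odds equal prior odds times the likelihood ratio; only the two competing hypotheses matter.
  port scan: 0.225 × 0.65 = 0.14625
  data exfiltration: 0.098 × 0.49 = 0.04802
Odds(port scan : data exfiltration) = 0.14625 / 0.04802 ≈ 3.05.

3.05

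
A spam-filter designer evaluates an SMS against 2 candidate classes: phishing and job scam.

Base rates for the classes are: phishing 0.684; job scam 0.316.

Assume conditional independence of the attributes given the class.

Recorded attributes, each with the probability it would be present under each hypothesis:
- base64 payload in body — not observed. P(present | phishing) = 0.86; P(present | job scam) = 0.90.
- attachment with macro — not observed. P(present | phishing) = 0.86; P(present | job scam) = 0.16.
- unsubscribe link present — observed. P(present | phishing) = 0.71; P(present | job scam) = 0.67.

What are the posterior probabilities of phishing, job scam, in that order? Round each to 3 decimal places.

0.349, 0.651

By Bayes' rule with conditional independence, the unnormalized weight for each hypothesis is prior × ∏ likelihoods (using 1 − P(present | H) for each absent attribute):
  phishing: 0.684 × (1 − 0.86) × (1 − 0.86) × 0.71 = 0.0095185
  job scam: 0.316 × (1 − 0.90) × (1 − 0.16) × 0.67 = 0.017784
Marginal likelihood of the evidence = 0.027303.
P(phishing | evidence) = 0.0095185 / 0.027303 ≈ 0.349
P(job scam | evidence) = 0.017784 / 0.027303 ≈ 0.651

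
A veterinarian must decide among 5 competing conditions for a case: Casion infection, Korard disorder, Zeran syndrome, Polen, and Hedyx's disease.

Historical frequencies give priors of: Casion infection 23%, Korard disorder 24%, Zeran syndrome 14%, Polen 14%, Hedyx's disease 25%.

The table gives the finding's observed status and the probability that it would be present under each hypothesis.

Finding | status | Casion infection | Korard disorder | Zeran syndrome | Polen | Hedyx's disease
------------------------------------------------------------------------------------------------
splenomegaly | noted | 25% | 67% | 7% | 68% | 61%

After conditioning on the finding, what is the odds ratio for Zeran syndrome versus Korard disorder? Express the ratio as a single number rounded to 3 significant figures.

0.0609

Posterior odds equal prior odds times the likelihood ratio; only the two competing hypotheses matter.
  Zeran syndrome: 0.14 × 0.07 = 0.0098
  Korard disorder: 0.24 × 0.67 = 0.1608
Posterior odds = 0.0098 / 0.1608 ≈ 0.0609.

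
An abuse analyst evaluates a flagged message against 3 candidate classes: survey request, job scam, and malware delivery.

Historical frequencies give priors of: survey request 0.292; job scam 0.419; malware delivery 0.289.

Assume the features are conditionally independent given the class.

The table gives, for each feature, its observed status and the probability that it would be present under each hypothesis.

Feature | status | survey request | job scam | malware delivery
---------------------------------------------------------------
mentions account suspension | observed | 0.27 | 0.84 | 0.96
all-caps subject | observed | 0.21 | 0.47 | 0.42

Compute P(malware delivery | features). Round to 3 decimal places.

Multiply each prior by the joint likelihood of the feature pattern:
  survey request: 0.292 × 0.27 × 0.21 = 0.016556
  job scam: 0.419 × 0.84 × 0.47 = 0.16542
  malware delivery: 0.289 × 0.96 × 0.42 = 0.11652
Marginal likelihood of the evidence = 0.2985.
P(malware delivery | evidence) = 0.11652 / 0.2985 ≈ 0.390.

0.390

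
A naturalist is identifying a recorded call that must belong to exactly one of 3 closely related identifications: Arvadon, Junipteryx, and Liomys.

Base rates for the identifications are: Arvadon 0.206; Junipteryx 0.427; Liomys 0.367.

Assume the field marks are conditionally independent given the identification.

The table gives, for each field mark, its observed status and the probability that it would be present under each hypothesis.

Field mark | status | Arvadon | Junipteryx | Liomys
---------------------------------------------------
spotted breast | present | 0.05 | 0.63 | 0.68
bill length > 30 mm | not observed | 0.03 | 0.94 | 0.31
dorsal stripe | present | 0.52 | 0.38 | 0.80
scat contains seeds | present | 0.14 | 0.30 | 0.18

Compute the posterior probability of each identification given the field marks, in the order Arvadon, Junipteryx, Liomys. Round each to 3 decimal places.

0.027, 0.067, 0.906

By Bayes' rule with conditional independence, the unnormalized weight for each hypothesis is prior × ∏ likelihoods (using 1 − P(present | H) for each absent field mark):
  Arvadon: 0.206 × 0.05 × (1 − 0.03) × 0.52 × 0.14 = 0.00072734
  Junipteryx: 0.427 × 0.63 × (1 − 0.94) × 0.38 × 0.30 = 0.00184
  Liomys: 0.367 × 0.68 × (1 − 0.31) × 0.80 × 0.18 = 0.024796
Normalizing constant Z = 0.00072734 + 0.00184 + 0.024796 = 0.027364.
P(Arvadon | evidence) = 0.00072734 / 0.027364 ≈ 0.027
P(Junipteryx | evidence) = 0.00184 / 0.027364 ≈ 0.067
P(Liomys | evidence) = 0.024796 / 0.027364 ≈ 0.906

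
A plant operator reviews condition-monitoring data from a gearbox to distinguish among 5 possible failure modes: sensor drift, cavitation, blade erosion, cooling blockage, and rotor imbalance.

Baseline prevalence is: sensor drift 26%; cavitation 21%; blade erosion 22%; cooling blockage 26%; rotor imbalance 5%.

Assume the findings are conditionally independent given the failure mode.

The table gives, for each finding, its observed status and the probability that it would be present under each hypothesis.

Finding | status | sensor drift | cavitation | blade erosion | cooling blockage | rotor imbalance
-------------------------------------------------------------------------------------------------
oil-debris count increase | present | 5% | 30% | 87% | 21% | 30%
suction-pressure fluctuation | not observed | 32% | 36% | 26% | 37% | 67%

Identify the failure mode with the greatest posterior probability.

blade erosion

For each hypothesis, the unnormalized posterior weight is prior × product of the finding likelihoods (using 1 − P(present | H) for each absent finding):
  sensor drift: 0.26 × 0.05 × (1 − 0.32) = 0.00884
  cavitation: 0.21 × 0.30 × (1 − 0.36) = 0.04032
  blade erosion: 0.22 × 0.87 × (1 − 0.26) = 0.14164
  cooling blockage: 0.26 × 0.21 × (1 − 0.37) = 0.034398
  rotor imbalance: 0.05 × 0.30 × (1 − 0.67) = 0.00495
The unnormalized weights sum to 0.23014.
P(sensor drift | evidence) ≈ 0.00884 / 0.23014 ≈ 0.038
P(cavitation | evidence) ≈ 0.04032 / 0.23014 ≈ 0.175
P(blade erosion | evidence) ≈ 0.14164 / 0.23014 ≈ 0.615
P(cooling blockage | evidence) ≈ 0.034398 / 0.23014 ≈ 0.149
P(rotor imbalance | evidence) ≈ 0.00495 / 0.23014 ≈ 0.022
The largest is 0.615, so blade erosion is most probable.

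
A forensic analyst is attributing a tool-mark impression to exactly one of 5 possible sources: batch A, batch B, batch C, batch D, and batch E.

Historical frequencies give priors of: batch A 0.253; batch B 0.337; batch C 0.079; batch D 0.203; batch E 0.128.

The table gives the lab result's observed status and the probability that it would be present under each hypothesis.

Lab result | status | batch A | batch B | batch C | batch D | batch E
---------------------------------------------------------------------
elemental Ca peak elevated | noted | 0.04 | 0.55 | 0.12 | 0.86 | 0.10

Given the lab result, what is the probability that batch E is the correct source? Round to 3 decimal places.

0.033

For each hypothesis, the unnormalized posterior weight is prior × likelihood:
  batch A: 0.253 × 0.04 = 0.01012
  batch B: 0.337 × 0.55 = 0.18535
  batch C: 0.079 × 0.12 = 0.00948
  batch D: 0.203 × 0.86 = 0.17458
  batch E: 0.128 × 0.10 = 0.0128
The unnormalized weights sum to 0.39233.
P(batch E | evidence) = 0.0128 / 0.39233 ≈ 0.033.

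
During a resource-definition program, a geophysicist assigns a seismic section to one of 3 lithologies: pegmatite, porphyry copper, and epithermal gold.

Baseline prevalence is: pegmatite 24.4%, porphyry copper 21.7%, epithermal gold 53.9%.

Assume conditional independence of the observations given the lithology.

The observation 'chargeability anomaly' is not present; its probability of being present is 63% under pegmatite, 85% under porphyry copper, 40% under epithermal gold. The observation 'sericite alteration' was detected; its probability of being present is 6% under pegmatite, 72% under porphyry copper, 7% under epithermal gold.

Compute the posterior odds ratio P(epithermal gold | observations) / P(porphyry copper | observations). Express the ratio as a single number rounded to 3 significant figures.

The normalizing constant cancels in an odds ratio, so compute prior × likelihood for the two hypotheses only (using 1 − P(present | H) for each absent observation):
  epithermal gold: 0.539 × (1 − 0.40) × 0.07 = 0.022638
  porphyry copper: 0.217 × (1 − 0.85) × 0.72 = 0.023436
Posterior odds = 0.022638 / 0.023436 ≈ 0.966.

0.966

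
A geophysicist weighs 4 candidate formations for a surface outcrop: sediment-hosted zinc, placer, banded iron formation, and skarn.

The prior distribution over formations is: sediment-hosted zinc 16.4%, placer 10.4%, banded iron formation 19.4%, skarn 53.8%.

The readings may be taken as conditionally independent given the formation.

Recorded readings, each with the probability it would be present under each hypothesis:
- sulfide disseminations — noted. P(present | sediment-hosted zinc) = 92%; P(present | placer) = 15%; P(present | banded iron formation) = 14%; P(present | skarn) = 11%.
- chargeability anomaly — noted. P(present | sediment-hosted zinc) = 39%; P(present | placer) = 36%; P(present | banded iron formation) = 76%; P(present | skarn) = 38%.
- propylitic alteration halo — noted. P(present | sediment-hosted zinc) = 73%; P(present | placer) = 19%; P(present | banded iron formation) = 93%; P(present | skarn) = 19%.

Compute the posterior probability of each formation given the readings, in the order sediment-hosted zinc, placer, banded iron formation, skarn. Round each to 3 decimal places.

0.636, 0.016, 0.284, 0.063

Multiply each prior by the joint likelihood of the reading pattern:
  sediment-hosted zinc: 0.164 × 0.92 × 0.39 × 0.73 = 0.042956
  placer: 0.104 × 0.15 × 0.36 × 0.19 = 0.001067
  banded iron formation: 0.194 × 0.14 × 0.76 × 0.93 = 0.019197
  skarn: 0.538 × 0.11 × 0.38 × 0.19 = 0.0042728
Marginal likelihood of the evidence = 0.067492.
P(sediment-hosted zinc | evidence) = 0.042956 / 0.067492 ≈ 0.636
P(placer | evidence) = 0.001067 / 0.067492 ≈ 0.016
P(banded iron formation | evidence) = 0.019197 / 0.067492 ≈ 0.284
P(skarn | evidence) = 0.0042728 / 0.067492 ≈ 0.063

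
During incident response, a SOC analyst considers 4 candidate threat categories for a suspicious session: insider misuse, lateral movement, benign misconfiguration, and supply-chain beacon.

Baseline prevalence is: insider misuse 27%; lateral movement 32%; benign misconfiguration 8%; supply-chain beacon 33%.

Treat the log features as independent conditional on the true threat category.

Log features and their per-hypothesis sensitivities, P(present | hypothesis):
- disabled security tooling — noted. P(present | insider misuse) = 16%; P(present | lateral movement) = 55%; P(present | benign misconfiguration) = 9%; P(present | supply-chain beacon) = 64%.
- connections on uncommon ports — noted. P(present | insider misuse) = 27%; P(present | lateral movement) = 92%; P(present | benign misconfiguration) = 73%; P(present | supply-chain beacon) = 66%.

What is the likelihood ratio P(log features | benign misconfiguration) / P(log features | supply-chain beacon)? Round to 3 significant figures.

The Bayes factor is the ratio of the joint likelihoods of the log feature pattern under the two hypotheses.
  benign misconfiguration: 0.09 × 0.73 = 0.0657
  supply-chain beacon: 0.64 × 0.66 = 0.4224
Bayes factor = 0.0657 / 0.4224 ≈ 0.156

0.156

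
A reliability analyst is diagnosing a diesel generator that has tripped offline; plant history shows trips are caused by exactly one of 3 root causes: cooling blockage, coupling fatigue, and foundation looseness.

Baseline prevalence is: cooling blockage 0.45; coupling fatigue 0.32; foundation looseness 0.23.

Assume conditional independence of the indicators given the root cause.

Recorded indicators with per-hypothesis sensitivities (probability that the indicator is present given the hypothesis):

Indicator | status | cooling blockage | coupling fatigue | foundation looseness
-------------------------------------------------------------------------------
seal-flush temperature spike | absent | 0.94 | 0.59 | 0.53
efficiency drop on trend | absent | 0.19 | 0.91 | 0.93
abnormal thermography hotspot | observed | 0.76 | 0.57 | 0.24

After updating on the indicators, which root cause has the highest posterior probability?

For each hypothesis, the unnormalized posterior weight is prior × product of the indicator likelihoods (using 1 − P(present | H) for each absent indicator):
  cooling blockage: 0.45 × (1 − 0.94) × (1 − 0.19) × 0.76 = 0.016621
  coupling fatigue: 0.32 × (1 − 0.59) × (1 − 0.91) × 0.57 = 0.0067306
  foundation looseness: 0.23 × (1 − 0.53) × (1 − 0.93) × 0.24 = 0.0018161
Normalizing constant Z = 0.016621 + 0.0067306 + 0.0018161 = 0.025168.
P(cooling blockage | evidence) ≈ 0.016621 / 0.025168 ≈ 0.660
P(coupling fatigue | evidence) ≈ 0.0067306 / 0.025168 ≈ 0.267
P(foundation looseness | evidence) ≈ 0.0018161 / 0.025168 ≈ 0.072
The largest is 0.660, so cooling blockage is most probable.

cooling blockage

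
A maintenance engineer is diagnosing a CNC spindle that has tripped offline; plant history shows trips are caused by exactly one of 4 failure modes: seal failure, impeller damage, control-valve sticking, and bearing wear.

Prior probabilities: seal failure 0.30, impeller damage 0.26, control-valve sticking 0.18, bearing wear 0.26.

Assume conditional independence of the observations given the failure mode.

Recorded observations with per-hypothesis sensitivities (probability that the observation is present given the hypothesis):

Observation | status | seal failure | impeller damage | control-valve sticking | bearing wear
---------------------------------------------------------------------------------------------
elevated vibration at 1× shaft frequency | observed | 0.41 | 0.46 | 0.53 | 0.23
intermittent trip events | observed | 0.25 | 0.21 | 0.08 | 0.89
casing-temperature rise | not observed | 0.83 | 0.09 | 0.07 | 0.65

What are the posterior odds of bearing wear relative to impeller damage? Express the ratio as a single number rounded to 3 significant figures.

Unnormalized posterior weight (prior times the observation likelihoods) for each of the two hypotheses (using 1 − P(present | H) for each absent observation):
  bearing wear: 0.26 × 0.23 × 0.89 × (1 − 0.65) = 0.018628
  impeller damage: 0.26 × 0.46 × 0.21 × (1 − 0.09) = 0.022856
Posterior odds = 0.018628 / 0.022856 ≈ 0.815.

0.815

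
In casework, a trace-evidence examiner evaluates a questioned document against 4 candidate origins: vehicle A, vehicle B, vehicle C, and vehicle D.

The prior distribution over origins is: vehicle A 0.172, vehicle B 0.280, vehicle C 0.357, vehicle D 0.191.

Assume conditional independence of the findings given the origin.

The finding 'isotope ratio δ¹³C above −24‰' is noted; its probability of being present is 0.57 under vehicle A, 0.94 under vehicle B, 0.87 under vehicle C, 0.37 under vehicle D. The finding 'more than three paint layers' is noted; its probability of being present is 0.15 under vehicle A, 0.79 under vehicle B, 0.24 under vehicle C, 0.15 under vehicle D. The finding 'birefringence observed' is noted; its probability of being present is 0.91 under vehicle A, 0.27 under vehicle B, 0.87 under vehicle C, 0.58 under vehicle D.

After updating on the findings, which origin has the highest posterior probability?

For each hypothesis, the unnormalized posterior weight is prior × product of the finding likelihoods:
  vehicle A: 0.172 × 0.57 × 0.15 × 0.91 = 0.013382
  vehicle B: 0.280 × 0.94 × 0.79 × 0.27 = 0.056141
  vehicle C: 0.357 × 0.87 × 0.24 × 0.87 = 0.064851
  vehicle D: 0.191 × 0.37 × 0.15 × 0.58 = 0.0061483
Normalizing constant Z = 0.013382 + 0.056141 + 0.064851 + 0.0061483 = 0.14052.
P(vehicle A | evidence) ≈ 0.013382 / 0.14052 ≈ 0.095
P(vehicle B | evidence) ≈ 0.056141 / 0.14052 ≈ 0.400
P(vehicle C | evidence) ≈ 0.064851 / 0.14052 ≈ 0.462
P(vehicle D | evidence) ≈ 0.0061483 / 0.14052 ≈ 0.044
The largest is 0.462, so vehicle C is most probable.

vehicle C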